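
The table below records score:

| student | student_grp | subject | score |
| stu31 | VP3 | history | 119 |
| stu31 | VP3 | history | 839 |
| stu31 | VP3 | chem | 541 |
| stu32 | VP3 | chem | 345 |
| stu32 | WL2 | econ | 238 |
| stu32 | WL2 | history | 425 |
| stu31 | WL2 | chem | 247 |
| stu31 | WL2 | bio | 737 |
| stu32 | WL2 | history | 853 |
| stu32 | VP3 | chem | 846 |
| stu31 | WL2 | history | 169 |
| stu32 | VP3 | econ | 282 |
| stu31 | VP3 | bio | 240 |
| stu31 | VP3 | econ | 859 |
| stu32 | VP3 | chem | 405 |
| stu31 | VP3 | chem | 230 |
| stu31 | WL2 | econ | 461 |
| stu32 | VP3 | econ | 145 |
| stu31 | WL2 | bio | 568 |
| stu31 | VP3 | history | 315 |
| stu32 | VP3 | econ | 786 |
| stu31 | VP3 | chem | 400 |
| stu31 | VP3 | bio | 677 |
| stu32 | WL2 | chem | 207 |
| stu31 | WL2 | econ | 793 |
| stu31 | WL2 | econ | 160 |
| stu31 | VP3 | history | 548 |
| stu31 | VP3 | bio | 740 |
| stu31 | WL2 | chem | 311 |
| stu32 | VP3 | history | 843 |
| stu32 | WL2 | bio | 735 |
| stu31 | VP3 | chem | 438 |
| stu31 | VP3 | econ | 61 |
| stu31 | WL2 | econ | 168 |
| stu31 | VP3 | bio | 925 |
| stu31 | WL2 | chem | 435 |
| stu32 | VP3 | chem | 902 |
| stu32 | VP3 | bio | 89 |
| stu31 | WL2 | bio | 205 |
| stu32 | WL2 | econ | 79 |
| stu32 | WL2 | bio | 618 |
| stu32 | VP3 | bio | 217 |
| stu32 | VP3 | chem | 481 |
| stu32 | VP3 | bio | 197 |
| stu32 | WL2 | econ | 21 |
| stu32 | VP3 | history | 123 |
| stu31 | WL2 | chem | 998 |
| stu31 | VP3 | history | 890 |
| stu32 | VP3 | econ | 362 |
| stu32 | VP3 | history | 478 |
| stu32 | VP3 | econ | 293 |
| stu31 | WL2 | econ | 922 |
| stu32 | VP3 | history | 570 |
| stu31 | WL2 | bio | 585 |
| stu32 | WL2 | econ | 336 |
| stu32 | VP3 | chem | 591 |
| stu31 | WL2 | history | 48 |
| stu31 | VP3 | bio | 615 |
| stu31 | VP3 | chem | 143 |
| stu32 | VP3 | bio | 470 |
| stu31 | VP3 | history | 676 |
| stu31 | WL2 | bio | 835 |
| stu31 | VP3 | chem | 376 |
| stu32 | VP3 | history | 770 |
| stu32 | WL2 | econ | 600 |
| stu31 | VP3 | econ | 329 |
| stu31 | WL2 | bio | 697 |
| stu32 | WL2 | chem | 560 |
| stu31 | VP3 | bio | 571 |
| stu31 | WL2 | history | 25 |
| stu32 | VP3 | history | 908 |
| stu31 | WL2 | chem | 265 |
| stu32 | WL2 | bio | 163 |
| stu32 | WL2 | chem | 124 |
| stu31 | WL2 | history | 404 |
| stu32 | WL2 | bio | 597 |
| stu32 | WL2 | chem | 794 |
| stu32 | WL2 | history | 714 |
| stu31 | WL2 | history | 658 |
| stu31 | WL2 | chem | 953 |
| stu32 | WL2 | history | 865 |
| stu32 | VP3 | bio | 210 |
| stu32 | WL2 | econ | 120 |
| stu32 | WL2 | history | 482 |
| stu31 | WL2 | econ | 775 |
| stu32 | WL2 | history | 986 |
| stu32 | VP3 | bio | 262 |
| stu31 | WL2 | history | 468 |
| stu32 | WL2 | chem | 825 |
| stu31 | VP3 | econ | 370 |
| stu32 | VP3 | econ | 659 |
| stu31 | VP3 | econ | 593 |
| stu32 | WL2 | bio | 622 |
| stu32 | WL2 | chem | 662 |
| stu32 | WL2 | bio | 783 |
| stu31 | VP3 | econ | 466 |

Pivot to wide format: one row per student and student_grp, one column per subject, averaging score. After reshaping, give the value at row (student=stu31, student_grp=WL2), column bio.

Rows with student=stu31, student_grp=WL2 and subject=bio: score values are 737, 568, 205, 585, 835, 697.
(737 + 568 + 205 + 585 + 835 + 697) / 6 = 604.50.

604.50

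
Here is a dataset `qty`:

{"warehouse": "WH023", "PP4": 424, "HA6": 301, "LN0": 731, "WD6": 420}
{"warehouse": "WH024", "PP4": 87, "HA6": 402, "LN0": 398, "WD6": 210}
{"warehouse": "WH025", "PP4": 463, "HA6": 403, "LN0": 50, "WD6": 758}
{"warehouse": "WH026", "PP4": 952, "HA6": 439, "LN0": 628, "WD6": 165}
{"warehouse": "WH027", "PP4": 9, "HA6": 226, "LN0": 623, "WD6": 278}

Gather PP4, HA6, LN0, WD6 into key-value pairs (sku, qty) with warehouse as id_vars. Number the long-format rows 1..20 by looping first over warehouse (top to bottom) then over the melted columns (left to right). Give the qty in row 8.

210

20 rows total (5 × 4). Row 8: index ⌊(8-1)/4⌋ = 1 into warehouse → WH024; (8-1) mod 4 = 3 into the melted columns → WD6.
So row 8 is (WH024, WD6, 210); qty = 210.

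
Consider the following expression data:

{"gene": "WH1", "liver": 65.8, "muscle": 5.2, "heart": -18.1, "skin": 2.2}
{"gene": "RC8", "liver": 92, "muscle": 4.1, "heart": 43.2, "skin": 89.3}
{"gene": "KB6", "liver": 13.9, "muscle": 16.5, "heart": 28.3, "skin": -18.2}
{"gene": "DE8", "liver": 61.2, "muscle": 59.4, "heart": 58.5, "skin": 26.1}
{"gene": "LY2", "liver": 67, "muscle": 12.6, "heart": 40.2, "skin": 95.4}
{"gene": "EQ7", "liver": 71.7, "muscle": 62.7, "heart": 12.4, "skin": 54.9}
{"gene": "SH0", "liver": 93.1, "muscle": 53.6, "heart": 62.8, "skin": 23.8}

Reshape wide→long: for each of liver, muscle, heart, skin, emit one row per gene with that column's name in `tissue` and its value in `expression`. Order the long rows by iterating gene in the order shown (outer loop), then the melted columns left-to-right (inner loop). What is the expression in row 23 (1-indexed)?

28 rows total (7 × 4). Row 23: index ⌊(23-1)/4⌋ = 5 into gene → EQ7; (23-1) mod 4 = 2 into the melted columns → heart.
So row 23 is (EQ7, heart, 12.4); expression = 12.4.

12.4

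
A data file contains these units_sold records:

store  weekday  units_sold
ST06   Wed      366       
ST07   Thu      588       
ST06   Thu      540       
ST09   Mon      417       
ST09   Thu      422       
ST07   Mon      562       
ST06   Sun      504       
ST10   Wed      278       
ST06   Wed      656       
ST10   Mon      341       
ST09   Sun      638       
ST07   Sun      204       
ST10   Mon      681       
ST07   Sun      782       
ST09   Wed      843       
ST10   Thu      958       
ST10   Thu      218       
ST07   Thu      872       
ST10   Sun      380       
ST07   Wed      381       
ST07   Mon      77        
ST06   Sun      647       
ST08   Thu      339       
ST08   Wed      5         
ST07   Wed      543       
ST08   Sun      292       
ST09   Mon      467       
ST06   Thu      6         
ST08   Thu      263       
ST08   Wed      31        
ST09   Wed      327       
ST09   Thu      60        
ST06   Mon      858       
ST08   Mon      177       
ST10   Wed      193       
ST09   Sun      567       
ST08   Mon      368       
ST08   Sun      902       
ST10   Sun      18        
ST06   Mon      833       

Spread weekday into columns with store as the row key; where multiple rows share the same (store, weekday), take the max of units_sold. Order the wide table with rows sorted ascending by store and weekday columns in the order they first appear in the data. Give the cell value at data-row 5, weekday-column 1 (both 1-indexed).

With rows sorted ascending by store, row 5 is store=ST10. weekday columns in first-appearance order: Wed, Thu, Mon, Sun; column 1 is Wed.
Long rows with store=ST10, weekday=Wed: max(278, 193) = 278.

278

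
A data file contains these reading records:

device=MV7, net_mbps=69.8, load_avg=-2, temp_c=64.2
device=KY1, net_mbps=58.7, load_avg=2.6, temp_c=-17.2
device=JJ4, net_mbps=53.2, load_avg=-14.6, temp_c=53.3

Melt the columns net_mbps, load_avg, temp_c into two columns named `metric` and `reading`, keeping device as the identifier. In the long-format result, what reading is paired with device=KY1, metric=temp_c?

-17.2

Unpivoting turns each (device, wide-column) pair into one long row.
The wide cell at row KY1, column temp_c holds -17.2, so the long row (KY1, temp_c) has reading=-17.2.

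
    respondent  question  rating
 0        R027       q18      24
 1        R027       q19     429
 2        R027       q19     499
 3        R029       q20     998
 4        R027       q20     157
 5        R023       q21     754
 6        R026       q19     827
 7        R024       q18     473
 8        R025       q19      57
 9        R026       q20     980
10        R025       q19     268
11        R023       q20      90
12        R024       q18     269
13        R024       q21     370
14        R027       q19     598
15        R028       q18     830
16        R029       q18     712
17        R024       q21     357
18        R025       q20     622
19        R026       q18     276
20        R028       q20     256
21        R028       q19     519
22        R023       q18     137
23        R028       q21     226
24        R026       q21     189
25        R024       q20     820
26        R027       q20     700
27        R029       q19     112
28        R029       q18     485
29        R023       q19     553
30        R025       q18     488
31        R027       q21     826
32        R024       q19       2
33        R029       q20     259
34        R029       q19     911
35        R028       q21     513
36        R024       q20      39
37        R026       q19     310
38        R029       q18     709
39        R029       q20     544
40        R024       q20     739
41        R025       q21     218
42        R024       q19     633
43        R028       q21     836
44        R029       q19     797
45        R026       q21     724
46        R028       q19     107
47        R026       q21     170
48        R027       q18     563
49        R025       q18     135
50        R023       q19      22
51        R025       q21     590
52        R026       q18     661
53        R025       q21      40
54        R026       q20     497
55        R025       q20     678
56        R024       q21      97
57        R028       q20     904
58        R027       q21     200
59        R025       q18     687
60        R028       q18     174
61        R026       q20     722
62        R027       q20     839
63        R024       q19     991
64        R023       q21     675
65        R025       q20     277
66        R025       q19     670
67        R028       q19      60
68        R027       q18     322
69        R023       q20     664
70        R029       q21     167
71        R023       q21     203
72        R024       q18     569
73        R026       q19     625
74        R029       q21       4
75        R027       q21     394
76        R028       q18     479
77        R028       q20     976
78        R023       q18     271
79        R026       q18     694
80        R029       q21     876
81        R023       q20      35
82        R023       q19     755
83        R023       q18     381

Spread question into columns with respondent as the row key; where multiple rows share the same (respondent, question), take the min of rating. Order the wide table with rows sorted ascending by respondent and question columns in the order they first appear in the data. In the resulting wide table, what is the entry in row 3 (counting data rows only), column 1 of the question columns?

135

With rows sorted ascending by respondent, row 3 is respondent=R025. question columns in first-appearance order: q18, q19, q20, q21; column 1 is q18.
Long rows with respondent=R025, question=q18: min(488, 135, 687) = 135.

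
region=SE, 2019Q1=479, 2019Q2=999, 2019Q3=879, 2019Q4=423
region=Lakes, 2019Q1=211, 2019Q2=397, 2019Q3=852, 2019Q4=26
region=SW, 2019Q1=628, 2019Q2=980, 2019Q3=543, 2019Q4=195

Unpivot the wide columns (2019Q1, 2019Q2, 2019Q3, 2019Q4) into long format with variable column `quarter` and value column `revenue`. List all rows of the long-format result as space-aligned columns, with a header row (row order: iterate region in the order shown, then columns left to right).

region  quarter  revenue
SE      2019Q1   479    
SE      2019Q2   999    
SE      2019Q3   879    
SE      2019Q4   423    
Lakes   2019Q1   211    
Lakes   2019Q2   397    
Lakes   2019Q3   852    
Lakes   2019Q4   26     
SW      2019Q1   628    
SW      2019Q2   980    
SW      2019Q3   543    
SW      2019Q4   195    

Each (region, column) pair becomes one row: 3 × 4 = 12 rows.
For example, (SE, 2019Q1) → revenue=479.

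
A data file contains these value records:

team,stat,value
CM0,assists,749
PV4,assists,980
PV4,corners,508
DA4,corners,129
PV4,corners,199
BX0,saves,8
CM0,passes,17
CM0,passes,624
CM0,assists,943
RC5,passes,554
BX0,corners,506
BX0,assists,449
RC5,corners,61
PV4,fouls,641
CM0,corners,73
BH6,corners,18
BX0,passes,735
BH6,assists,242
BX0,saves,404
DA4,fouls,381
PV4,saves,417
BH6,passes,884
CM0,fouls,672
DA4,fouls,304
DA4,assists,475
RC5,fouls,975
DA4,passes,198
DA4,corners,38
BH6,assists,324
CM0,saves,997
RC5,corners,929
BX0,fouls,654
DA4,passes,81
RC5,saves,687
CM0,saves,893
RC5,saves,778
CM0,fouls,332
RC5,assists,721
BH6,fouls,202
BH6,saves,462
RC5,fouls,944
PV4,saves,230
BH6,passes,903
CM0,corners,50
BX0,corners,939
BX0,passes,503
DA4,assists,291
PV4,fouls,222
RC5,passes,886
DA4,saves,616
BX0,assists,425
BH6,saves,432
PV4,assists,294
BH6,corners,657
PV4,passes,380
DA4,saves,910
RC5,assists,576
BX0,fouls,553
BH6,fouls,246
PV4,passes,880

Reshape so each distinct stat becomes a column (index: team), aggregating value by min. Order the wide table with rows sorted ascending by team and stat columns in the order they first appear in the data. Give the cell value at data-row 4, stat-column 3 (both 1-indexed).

With rows sorted ascending by team, row 4 is team=DA4. stat columns in first-appearance order: assists, corners, saves, passes, fouls; column 3 is saves.
Long rows with team=DA4, stat=saves: min(616, 910) = 616.

616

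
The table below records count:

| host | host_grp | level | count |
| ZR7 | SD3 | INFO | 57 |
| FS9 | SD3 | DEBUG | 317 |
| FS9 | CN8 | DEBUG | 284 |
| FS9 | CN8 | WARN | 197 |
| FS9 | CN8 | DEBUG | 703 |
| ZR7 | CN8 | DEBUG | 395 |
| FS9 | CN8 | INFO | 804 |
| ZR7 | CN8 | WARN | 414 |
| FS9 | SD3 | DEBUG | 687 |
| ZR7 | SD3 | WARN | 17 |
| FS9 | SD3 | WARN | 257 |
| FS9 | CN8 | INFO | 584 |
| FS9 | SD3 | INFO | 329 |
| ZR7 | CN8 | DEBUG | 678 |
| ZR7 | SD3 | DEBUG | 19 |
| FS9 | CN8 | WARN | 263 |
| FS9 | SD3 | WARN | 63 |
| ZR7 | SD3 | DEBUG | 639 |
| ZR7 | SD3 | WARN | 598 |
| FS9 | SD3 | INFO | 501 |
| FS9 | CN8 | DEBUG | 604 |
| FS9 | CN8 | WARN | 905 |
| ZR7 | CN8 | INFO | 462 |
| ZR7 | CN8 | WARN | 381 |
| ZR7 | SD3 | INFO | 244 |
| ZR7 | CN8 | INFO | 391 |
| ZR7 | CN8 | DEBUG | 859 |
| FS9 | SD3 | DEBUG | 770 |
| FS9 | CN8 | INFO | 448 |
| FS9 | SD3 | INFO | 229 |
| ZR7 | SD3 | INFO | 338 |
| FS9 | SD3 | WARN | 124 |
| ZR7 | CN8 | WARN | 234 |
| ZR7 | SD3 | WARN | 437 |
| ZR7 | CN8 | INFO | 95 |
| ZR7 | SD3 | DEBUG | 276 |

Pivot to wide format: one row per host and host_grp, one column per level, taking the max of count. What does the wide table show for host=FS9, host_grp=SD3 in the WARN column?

Rows with host=FS9, host_grp=SD3 and level=WARN: count values are 257, 63, 124.
max(257, 63, 124) = 257.

257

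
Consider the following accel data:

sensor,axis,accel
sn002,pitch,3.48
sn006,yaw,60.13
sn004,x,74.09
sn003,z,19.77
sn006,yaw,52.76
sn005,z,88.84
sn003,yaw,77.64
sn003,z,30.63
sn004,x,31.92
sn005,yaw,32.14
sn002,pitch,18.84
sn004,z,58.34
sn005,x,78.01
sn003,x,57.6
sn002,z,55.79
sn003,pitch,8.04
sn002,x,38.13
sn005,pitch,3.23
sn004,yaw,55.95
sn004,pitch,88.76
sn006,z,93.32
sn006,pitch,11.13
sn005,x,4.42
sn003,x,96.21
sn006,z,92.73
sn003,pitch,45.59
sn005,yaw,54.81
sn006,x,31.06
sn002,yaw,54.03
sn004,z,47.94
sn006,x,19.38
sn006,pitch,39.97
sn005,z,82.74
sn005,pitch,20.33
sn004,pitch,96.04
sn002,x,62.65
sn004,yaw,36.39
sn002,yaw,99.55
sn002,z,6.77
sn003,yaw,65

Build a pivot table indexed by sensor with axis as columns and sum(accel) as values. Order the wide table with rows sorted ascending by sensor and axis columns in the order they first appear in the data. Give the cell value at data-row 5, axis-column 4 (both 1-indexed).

186.05

With rows sorted ascending by sensor, row 5 is sensor=sn006. axis columns in first-appearance order: pitch, yaw, x, z; column 4 is z.
Long rows with sensor=sn006, axis=z: 93.32 + 92.73 = 186.05.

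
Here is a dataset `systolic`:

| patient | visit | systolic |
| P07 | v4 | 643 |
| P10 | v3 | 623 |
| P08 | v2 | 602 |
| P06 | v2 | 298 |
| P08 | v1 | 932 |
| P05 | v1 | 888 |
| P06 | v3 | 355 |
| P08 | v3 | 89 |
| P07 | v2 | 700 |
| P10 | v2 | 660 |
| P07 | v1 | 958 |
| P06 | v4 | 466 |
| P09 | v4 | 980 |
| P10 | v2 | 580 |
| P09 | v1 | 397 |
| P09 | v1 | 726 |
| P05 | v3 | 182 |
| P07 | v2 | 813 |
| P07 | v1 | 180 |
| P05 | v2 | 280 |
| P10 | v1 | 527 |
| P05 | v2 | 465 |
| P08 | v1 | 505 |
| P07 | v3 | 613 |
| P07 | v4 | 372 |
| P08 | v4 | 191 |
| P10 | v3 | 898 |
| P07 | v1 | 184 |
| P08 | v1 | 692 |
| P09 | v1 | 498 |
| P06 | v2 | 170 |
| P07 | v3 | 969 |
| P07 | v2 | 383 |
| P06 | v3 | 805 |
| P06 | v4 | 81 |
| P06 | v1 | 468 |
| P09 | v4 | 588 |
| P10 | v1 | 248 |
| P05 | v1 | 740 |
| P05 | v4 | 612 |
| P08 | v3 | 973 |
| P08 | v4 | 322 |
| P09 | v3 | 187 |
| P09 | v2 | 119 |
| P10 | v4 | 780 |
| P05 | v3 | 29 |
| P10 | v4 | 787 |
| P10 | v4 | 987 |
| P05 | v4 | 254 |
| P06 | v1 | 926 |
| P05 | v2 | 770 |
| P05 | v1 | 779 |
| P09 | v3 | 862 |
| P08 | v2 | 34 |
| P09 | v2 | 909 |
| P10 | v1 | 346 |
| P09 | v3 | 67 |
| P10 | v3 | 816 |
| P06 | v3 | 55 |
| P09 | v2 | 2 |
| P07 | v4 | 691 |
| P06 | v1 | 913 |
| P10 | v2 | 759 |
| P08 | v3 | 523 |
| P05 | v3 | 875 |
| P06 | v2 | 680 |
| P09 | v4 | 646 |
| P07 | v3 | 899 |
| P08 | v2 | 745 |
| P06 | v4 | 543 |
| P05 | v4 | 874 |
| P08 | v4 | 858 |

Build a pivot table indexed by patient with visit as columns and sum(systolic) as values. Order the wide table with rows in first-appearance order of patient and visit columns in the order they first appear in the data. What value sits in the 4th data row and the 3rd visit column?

1148

With rows in first-appearance order of patient, row 4 is patient=P06. visit columns in first-appearance order: v4, v3, v2, v1; column 3 is v2.
Long rows with patient=P06, visit=v2: 298 + 170 + 680 = 1148.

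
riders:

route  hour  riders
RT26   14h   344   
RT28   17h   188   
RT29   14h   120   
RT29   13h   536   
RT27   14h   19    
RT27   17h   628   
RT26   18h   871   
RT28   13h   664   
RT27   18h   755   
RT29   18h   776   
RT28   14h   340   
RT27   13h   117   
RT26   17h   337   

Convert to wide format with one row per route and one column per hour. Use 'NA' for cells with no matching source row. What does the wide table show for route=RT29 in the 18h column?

776

The long row with route=RT29, hour=18h has riders=776.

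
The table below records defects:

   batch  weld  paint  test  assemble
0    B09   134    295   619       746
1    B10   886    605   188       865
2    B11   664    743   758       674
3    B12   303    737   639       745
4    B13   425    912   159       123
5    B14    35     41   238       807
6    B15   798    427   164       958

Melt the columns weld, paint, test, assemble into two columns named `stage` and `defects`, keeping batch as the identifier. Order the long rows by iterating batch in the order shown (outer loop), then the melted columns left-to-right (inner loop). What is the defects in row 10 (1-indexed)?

28 rows total (7 × 4). Row 10: index ⌊(10-1)/4⌋ = 2 into batch → B11; (10-1) mod 4 = 1 into the melted columns → paint.
So row 10 is (B11, paint, 743); defects = 743.

743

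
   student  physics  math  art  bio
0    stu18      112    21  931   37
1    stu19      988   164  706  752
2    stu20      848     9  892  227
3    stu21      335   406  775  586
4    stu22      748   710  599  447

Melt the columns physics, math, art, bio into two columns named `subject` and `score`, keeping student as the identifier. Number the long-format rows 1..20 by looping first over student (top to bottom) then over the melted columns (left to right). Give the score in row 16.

20 rows total (5 × 4). Row 16: index ⌊(16-1)/4⌋ = 3 into student → stu21; (16-1) mod 4 = 3 into the melted columns → bio.
So row 16 is (stu21, bio, 586); score = 586.

586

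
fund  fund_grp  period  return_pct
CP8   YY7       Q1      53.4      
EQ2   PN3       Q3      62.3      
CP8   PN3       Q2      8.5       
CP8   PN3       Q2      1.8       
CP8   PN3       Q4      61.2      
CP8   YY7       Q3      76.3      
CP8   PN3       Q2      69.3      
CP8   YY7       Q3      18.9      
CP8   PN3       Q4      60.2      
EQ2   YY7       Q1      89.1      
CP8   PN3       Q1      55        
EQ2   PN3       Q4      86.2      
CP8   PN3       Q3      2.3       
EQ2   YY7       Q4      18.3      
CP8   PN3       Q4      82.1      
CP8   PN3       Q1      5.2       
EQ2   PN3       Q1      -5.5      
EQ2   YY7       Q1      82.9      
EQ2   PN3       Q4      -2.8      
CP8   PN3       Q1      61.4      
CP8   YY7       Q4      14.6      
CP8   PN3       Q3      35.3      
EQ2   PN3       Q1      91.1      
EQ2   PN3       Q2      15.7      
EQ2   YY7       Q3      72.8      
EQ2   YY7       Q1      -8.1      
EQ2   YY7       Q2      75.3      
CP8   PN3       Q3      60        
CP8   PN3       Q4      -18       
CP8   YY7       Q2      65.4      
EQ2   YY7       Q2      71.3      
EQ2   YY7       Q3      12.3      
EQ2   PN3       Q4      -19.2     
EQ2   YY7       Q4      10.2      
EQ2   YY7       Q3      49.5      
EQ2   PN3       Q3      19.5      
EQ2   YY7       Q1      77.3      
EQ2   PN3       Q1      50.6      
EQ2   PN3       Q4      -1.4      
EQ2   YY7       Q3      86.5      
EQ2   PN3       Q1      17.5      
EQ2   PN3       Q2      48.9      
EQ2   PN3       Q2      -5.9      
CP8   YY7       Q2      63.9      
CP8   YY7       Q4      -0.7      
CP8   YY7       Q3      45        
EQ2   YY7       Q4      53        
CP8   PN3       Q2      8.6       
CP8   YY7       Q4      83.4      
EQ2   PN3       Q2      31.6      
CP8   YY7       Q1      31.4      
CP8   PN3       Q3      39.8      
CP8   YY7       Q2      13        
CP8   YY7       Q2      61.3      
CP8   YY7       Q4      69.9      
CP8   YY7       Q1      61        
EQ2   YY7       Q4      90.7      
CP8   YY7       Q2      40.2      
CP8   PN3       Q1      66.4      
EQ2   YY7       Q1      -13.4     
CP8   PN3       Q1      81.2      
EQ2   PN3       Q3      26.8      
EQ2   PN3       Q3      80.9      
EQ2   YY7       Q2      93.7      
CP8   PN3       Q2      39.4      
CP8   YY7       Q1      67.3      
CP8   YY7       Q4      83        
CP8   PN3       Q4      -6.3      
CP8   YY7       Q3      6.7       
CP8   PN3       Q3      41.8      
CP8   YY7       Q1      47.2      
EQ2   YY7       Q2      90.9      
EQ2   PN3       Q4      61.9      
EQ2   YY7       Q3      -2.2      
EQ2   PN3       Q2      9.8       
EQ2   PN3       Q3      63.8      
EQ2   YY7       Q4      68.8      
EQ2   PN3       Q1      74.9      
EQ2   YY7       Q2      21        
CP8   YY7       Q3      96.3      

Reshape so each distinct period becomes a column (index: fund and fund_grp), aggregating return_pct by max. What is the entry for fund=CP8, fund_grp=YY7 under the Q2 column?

Rows with fund=CP8, fund_grp=YY7 and period=Q2: return_pct values are 65.4, 63.9, 13, 61.3, 40.2.
max(65.4, 63.9, 13, 61.3, 40.2) = 65.4.

65.4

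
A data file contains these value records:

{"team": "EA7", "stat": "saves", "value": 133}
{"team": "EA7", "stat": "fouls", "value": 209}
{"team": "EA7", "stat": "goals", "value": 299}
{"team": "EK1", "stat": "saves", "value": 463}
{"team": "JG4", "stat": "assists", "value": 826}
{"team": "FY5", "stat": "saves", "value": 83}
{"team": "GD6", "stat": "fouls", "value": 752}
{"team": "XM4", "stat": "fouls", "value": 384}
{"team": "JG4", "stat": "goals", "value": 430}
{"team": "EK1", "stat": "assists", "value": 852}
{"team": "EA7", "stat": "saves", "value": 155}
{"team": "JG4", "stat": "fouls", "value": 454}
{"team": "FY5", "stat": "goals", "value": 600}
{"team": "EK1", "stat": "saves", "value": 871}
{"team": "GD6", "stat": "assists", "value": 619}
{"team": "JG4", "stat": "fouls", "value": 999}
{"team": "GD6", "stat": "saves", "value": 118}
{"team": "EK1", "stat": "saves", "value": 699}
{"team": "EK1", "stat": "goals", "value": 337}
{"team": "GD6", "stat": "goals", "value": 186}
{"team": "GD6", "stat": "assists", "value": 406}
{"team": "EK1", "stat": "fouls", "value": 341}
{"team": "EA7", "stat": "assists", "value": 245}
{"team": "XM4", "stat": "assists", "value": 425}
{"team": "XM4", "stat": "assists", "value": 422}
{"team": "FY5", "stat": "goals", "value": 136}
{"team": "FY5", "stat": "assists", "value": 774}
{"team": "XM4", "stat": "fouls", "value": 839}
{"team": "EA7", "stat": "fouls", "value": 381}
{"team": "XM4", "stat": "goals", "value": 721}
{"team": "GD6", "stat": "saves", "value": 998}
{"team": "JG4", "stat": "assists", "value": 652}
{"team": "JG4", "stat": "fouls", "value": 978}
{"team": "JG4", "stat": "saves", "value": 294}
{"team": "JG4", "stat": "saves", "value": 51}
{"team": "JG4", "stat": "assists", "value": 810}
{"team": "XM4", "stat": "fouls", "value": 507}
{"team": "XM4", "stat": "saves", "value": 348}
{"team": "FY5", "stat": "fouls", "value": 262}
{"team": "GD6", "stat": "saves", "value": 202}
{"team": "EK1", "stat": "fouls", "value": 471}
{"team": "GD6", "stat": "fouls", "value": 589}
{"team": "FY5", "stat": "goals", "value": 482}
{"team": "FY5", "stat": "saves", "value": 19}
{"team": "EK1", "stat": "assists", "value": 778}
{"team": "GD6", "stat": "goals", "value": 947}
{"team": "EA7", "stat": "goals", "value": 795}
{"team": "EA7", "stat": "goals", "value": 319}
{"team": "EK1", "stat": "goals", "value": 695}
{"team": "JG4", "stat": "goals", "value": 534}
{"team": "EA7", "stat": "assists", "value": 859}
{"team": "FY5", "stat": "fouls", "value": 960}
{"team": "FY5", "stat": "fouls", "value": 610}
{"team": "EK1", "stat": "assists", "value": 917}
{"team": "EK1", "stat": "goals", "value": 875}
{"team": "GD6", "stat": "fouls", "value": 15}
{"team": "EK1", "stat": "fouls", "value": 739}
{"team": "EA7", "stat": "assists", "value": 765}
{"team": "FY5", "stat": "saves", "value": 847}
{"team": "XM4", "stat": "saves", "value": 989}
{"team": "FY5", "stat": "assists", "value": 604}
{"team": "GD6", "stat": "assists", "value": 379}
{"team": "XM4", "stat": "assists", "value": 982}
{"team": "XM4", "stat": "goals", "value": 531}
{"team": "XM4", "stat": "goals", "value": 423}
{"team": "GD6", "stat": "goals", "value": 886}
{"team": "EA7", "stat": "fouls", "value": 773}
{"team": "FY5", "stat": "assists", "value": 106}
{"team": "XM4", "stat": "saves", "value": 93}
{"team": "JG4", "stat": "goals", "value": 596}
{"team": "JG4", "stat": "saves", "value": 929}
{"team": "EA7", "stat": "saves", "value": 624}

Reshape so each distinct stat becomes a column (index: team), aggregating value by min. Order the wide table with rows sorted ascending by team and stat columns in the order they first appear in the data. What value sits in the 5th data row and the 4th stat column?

With rows sorted ascending by team, row 5 is team=JG4. stat columns in first-appearance order: saves, fouls, goals, assists; column 4 is assists.
Long rows with team=JG4, stat=assists: min(826, 652, 810) = 652.

652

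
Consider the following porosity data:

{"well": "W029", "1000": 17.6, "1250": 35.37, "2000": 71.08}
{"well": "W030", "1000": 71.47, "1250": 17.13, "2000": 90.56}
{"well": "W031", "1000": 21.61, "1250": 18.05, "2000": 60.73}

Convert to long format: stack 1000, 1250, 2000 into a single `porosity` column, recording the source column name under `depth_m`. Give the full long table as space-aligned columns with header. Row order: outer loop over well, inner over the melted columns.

well  depth_m  porosity
W029  1000     17.6    
W029  1250     35.37   
W029  2000     71.08   
W030  1000     71.47   
W030  1250     17.13   
W030  2000     90.56   
W031  1000     21.61   
W031  1250     18.05   
W031  2000     60.73   

Each (well, column) pair becomes one row: 3 × 3 = 9 rows.
For example, (W029, 1000) → porosity=17.6.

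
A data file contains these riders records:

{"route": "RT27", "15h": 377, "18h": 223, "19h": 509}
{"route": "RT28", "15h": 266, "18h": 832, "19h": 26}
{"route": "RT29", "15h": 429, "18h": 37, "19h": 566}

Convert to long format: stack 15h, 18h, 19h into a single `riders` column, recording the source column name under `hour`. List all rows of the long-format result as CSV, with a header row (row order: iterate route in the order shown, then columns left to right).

route,hour,riders
RT27,15h,377
RT27,18h,223
RT27,19h,509
RT28,15h,266
RT28,18h,832
RT28,19h,26
RT29,15h,429
RT29,18h,37
RT29,19h,566

Each (route, column) pair becomes one row: 3 × 3 = 9 rows.
For example, (RT27, 15h) → riders=377.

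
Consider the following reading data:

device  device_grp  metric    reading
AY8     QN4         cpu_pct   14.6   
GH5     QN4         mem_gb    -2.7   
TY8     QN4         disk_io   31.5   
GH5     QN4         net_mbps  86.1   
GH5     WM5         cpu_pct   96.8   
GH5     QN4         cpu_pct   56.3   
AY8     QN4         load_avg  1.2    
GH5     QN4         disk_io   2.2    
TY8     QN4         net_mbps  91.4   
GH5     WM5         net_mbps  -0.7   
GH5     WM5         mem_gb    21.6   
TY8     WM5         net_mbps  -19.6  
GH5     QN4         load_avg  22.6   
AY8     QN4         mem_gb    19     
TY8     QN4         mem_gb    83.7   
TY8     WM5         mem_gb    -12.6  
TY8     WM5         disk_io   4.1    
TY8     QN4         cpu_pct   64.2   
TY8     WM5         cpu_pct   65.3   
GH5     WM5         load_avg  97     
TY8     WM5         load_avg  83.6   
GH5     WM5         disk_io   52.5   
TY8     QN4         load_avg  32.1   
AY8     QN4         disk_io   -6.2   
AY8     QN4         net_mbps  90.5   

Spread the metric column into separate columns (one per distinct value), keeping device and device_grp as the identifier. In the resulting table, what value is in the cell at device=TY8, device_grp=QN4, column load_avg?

32.1

Wide layout: rows indexed by device and device_grp, columns are the 5 distinct metric values (cpu_pct, mem_gb, disk_io, net_mbps, load_avg).
Cell (device=TY8, device_grp=QN4, metric=load_avg) draws from the long row where device=TY8, device_grp=QN4 and metric=load_avg, which has reading=32.1.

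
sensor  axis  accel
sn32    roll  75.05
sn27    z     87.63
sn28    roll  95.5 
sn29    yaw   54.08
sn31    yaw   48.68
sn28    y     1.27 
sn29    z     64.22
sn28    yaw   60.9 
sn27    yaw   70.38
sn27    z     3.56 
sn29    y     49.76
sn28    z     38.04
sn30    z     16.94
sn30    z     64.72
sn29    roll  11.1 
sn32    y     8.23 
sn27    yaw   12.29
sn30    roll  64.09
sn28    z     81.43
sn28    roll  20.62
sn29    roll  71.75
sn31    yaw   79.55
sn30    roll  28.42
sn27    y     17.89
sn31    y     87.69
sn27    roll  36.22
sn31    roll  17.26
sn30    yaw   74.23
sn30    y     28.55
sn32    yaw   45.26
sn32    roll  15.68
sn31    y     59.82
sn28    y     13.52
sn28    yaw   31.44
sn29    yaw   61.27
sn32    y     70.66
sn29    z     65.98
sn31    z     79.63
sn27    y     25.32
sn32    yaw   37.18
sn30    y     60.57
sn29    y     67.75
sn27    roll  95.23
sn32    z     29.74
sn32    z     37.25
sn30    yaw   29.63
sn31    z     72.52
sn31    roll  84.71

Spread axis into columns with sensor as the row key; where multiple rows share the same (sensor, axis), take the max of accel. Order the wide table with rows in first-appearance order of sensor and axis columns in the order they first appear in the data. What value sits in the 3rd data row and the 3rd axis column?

With rows in first-appearance order of sensor, row 3 is sensor=sn28. axis columns in first-appearance order: roll, z, yaw, y; column 3 is yaw.
Long rows with sensor=sn28, axis=yaw: max(60.9, 31.44) = 60.9.

60.9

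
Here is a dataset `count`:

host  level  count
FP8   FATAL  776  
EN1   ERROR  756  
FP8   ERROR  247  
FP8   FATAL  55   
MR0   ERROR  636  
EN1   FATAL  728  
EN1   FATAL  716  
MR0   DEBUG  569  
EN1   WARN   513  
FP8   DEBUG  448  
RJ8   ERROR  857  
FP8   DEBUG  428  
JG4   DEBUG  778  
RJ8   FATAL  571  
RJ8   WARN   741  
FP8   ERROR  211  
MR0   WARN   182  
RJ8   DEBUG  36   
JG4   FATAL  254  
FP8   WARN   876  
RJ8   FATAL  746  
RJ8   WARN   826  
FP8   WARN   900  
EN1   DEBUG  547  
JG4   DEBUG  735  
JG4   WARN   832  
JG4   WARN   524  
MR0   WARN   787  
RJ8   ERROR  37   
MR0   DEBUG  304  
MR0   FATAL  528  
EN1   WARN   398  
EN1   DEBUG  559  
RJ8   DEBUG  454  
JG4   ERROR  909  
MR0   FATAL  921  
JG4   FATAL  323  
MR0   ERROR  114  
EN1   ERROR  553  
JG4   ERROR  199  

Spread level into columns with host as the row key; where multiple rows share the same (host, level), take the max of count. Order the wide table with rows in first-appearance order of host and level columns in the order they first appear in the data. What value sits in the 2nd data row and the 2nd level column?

With rows in first-appearance order of host, row 2 is host=EN1. level columns in first-appearance order: FATAL, ERROR, DEBUG, WARN; column 2 is ERROR.
Long rows with host=EN1, level=ERROR: max(756, 553) = 756.

756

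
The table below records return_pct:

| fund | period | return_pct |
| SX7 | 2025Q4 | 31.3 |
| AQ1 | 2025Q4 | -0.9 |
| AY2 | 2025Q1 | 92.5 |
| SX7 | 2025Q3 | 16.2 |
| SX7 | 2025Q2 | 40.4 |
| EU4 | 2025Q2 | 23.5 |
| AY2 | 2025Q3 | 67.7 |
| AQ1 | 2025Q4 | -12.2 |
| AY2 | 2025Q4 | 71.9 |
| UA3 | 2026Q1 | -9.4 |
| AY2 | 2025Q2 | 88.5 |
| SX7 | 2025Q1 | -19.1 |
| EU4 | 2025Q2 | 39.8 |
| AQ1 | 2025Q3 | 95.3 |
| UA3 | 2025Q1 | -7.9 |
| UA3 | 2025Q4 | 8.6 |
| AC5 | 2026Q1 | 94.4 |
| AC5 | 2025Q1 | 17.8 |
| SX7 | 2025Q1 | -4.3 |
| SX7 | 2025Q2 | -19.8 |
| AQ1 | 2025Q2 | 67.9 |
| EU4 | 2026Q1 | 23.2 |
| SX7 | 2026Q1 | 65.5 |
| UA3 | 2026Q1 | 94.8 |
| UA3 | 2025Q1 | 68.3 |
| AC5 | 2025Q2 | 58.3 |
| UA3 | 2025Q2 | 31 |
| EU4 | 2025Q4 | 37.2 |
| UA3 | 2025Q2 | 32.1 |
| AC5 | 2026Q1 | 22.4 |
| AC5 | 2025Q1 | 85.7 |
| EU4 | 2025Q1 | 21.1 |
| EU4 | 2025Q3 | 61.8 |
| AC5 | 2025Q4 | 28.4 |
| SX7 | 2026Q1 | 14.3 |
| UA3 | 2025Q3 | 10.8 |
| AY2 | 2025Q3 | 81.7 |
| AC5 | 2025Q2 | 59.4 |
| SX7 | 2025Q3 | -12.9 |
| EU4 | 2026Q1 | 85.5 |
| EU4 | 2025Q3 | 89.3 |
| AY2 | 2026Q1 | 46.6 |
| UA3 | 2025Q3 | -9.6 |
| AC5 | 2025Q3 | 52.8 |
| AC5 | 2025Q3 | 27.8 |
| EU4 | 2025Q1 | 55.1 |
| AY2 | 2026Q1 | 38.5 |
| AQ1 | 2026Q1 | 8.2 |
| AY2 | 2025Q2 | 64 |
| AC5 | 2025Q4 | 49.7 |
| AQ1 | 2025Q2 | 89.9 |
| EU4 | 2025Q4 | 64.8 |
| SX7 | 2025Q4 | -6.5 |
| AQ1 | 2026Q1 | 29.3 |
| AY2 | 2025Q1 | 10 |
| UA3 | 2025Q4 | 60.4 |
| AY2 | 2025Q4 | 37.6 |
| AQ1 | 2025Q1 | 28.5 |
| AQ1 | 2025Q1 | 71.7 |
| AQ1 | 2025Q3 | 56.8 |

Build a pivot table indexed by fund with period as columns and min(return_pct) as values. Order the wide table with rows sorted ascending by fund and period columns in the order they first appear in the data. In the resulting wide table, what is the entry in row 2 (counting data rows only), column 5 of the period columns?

8.2

With rows sorted ascending by fund, row 2 is fund=AQ1. period columns in first-appearance order: 2025Q4, 2025Q1, 2025Q3, 2025Q2, 2026Q1; column 5 is 2026Q1.
Long rows with fund=AQ1, period=2026Q1: min(8.2, 29.3) = 8.2.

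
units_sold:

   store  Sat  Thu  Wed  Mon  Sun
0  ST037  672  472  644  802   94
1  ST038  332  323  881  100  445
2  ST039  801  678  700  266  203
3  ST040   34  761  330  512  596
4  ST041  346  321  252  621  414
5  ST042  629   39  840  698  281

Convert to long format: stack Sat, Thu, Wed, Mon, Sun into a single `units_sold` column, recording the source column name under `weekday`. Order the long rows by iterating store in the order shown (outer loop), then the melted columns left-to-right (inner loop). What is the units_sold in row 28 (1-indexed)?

840

30 rows total (6 × 5). Row 28: index ⌊(28-1)/5⌋ = 5 into store → ST042; (28-1) mod 5 = 2 into the melted columns → Wed.
So row 28 is (ST042, Wed, 840); units_sold = 840.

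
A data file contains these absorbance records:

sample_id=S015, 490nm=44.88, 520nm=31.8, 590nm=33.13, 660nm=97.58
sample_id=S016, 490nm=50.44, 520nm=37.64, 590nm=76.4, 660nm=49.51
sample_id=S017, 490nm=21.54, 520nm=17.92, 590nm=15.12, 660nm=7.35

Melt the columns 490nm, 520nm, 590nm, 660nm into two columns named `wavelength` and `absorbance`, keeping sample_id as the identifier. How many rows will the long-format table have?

12

3 sample_id values × 4 melted columns = 12 rows.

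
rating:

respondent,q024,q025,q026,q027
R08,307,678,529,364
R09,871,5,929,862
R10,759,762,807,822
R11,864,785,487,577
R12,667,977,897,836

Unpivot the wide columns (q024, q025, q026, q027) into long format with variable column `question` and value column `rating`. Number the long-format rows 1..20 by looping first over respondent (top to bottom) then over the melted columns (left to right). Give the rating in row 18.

977

20 rows total (5 × 4). Row 18: index ⌊(18-1)/4⌋ = 4 into respondent → R12; (18-1) mod 4 = 1 into the melted columns → q025.
So row 18 is (R12, q025, 977); rating = 977.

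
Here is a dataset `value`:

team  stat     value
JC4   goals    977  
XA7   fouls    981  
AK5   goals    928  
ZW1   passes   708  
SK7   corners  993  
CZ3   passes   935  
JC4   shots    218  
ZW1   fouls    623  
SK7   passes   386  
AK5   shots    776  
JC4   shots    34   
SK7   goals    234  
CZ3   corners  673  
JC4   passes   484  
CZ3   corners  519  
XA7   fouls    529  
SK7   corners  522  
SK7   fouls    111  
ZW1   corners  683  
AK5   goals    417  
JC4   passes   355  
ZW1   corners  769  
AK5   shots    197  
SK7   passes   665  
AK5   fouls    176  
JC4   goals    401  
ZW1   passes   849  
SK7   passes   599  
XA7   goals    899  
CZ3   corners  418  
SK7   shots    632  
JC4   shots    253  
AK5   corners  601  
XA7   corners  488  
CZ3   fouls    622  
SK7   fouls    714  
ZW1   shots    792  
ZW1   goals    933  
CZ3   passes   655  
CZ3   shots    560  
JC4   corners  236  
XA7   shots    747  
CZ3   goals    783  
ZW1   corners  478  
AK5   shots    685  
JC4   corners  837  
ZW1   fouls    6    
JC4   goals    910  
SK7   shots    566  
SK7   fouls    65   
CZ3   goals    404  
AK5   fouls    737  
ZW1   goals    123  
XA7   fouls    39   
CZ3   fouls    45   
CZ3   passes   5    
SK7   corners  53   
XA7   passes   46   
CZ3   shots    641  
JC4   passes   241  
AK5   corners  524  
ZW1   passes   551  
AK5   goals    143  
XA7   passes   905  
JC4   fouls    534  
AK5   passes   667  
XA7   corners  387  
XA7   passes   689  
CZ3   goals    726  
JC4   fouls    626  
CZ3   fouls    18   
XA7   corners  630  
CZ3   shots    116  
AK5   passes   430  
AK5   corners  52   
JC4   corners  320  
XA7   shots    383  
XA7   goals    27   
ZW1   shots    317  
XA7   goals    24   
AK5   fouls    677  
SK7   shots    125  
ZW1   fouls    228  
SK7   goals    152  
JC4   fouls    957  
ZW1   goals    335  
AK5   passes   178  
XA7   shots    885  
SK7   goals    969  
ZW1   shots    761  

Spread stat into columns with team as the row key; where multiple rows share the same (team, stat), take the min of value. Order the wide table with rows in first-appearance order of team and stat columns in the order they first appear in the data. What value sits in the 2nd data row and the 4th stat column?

387

With rows in first-appearance order of team, row 2 is team=XA7. stat columns in first-appearance order: goals, fouls, passes, corners, shots; column 4 is corners.
Long rows with team=XA7, stat=corners: min(488, 387, 630) = 387.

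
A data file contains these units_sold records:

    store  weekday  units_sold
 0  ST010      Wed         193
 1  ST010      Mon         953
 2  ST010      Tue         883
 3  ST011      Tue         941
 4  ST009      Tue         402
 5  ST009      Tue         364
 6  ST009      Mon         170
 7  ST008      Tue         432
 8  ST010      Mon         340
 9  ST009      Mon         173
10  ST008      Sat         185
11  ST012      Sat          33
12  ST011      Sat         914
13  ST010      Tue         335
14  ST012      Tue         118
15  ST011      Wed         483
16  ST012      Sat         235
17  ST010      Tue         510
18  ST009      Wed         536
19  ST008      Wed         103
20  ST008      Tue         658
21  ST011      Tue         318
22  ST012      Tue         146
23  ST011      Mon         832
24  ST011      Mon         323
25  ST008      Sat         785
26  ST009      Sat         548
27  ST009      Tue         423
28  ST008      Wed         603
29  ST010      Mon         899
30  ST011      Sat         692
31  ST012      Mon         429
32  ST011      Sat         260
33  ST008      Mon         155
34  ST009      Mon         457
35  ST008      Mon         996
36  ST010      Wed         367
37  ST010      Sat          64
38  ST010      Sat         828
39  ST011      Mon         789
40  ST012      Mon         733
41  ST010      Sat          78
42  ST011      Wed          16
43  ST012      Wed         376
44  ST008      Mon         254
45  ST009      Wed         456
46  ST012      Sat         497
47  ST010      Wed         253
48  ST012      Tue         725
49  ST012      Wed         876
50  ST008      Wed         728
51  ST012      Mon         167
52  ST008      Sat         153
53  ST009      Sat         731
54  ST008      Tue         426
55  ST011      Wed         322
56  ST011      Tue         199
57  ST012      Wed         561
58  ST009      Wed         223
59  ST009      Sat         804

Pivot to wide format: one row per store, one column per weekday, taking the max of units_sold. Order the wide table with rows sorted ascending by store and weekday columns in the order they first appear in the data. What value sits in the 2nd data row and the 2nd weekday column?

457

With rows sorted ascending by store, row 2 is store=ST009. weekday columns in first-appearance order: Wed, Mon, Tue, Sat; column 2 is Mon.
Long rows with store=ST009, weekday=Mon: max(170, 173, 457) = 457.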